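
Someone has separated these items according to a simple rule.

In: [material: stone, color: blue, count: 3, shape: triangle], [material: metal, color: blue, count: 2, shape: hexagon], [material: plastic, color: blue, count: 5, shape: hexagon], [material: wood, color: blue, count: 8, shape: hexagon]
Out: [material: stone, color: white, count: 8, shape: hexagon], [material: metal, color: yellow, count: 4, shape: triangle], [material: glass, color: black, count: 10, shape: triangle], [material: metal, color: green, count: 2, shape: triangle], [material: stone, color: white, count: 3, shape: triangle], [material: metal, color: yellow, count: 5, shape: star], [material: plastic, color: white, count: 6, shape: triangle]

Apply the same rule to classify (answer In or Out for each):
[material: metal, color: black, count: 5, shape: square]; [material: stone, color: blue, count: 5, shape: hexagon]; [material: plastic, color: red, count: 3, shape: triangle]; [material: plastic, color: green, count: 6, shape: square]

Out, In, Out, Out

Rule: color is blue. This holds for each 'In' example and fails for each 'Out' one.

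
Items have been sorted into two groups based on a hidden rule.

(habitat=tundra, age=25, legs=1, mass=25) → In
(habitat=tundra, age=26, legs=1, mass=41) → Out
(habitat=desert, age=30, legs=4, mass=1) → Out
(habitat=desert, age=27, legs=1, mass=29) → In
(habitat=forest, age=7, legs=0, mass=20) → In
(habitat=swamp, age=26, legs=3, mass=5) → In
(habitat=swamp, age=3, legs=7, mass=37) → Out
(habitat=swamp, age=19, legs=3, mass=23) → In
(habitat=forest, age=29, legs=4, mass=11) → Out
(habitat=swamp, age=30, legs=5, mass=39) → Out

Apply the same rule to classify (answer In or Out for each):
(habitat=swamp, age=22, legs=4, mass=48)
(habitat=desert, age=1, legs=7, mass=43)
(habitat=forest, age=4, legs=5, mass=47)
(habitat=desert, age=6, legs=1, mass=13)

Out, Out, Out, In

One predicate separates the groups cleanly: mass ≤ 29 AND age ≤ 27.
(habitat=swamp, age=22, legs=4, mass=48) — mass = 48, age = 22, hence Out. (habitat=desert, age=1, legs=7, mass=43) — mass = 43, age = 1, hence Out. (habitat=forest, age=4, legs=5, mass=47) — mass = 47, age = 4, hence Out. (habitat=desert, age=6, legs=1, mass=13) — mass = 13, age = 6, hence In.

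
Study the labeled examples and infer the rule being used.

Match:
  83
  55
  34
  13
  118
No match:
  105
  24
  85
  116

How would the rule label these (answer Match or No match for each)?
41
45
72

Match, No match, No match

Looking at the examples, the only property every 'Match' case has and every 'No match' case lacks is: ≡ 6 (mod 7).
41 → 41 mod 7 = 6 → Match.
45 → 45 mod 7 = 3 → No match.
72 → 72 mod 7 = 2 → No match.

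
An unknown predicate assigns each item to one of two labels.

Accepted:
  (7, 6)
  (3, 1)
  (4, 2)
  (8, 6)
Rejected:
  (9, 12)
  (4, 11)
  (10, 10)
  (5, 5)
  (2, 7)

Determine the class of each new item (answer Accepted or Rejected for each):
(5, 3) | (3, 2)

Accepted, Accepted

One predicate separates the groups cleanly: first > second.
(5, 3) → 5 > 3 → Accepted. (3, 2) → 3 > 2 → Accepted.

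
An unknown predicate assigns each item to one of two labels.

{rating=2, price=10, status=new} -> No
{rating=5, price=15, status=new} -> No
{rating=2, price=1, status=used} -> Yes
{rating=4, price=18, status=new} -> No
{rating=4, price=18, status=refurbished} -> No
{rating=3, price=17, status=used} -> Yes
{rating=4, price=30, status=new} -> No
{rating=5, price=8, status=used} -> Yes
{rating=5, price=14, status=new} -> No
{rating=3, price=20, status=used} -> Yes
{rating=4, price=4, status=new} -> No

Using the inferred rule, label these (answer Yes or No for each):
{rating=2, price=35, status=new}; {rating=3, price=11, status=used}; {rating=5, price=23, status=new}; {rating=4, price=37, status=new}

No, Yes, No, No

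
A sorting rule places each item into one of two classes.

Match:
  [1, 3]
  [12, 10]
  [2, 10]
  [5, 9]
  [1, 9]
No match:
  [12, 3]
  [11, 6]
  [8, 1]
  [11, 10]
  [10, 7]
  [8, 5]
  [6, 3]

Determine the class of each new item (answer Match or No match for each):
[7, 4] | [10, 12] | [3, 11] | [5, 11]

The rule appears to be: sum is even.

No match, Match, Match, Match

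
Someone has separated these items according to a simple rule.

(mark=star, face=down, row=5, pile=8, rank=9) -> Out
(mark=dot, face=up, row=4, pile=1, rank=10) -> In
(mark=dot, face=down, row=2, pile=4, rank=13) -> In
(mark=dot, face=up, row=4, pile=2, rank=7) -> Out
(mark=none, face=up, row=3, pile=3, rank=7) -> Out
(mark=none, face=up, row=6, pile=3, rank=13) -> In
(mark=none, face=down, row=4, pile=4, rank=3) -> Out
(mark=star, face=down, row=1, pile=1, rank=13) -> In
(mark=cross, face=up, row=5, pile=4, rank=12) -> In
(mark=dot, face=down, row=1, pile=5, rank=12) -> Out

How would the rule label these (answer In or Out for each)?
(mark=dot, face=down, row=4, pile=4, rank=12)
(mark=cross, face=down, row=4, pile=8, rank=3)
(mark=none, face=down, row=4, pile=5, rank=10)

Rule: pile ≤ 4 AND rank ≥ 9. This holds for each 'In' example and fails for each 'Out' one.
(mark=dot, face=down, row=4, pile=4, rank=12): pile = 4, rank = 12 — fits, so In. (mark=cross, face=down, row=4, pile=8, rank=3): pile = 8, rank = 3 — does not satisfy this, so Out. (mark=none, face=down, row=4, pile=5, rank=10): pile = 5, rank = 10 — does not satisfy this, so Out.

In, Out, Out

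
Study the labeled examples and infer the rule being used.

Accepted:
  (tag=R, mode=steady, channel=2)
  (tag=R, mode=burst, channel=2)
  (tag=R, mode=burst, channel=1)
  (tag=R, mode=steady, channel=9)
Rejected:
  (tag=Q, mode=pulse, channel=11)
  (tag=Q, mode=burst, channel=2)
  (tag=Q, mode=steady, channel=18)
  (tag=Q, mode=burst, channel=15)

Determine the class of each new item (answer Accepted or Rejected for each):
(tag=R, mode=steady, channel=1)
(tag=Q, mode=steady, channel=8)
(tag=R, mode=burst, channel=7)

Rule: tag is R. This holds for each 'Accepted' example and fails for each 'Rejected' one.
(tag=R, mode=steady, channel=1): tag is R, checks out → Accepted.
(tag=Q, mode=steady, channel=8): tag is Q, does not satisfy this → Rejected.
(tag=R, mode=burst, channel=7): tag is R, checks out → Accepted.

Accepted, Rejected, Accepted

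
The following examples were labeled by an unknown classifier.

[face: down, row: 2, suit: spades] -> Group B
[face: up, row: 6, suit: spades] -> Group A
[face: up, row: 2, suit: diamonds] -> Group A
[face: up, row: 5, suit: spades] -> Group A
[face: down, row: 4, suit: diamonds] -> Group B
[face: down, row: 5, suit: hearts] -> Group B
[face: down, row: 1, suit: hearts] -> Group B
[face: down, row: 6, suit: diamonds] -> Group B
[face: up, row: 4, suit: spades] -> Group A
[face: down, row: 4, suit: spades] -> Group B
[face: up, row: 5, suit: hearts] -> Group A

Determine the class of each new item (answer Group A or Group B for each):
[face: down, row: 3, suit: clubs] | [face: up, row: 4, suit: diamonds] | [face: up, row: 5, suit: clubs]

Group B, Group A, Group A

'Group A' ⟺ face is up.
[face: down, row: 3, suit: clubs]: face is down, doesn't match → Group B.
[face: up, row: 4, suit: diamonds]: face is up, fits → Group A.
[face: up, row: 5, suit: clubs]: face is up, fits → Group A.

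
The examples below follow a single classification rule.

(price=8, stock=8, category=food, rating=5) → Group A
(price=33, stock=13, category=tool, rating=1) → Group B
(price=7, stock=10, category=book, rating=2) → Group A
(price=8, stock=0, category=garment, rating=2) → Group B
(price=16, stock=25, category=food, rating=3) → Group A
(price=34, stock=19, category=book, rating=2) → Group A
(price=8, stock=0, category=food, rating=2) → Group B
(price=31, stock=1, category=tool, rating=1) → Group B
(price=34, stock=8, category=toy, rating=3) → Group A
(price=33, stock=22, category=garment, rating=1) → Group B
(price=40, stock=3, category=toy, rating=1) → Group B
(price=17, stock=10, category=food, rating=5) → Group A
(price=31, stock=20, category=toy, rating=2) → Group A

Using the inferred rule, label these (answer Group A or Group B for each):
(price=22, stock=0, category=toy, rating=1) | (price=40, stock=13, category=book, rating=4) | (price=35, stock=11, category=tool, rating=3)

The pattern is that an item is 'Group A' exactly when: stock ≥ 1 AND rating ≥ 2.
(price=22, stock=0, category=toy, rating=1) → stock = 0, rating = 1 → Group B. (price=40, stock=13, category=book, rating=4) → stock = 13, rating = 4 → Group A. (price=35, stock=11, category=tool, rating=3) → stock = 11, rating = 3 → Group A.

Group B, Group A, Group A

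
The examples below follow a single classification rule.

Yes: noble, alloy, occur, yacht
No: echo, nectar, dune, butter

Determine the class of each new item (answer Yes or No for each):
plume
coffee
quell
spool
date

'Yes' ⟺ odd length.
plume → length 5 → Yes.
coffee → length 6 → No.
quell → length 5 → Yes.
spool → length 5 → Yes.
date → length 4 → No.

Yes, No, Yes, Yes, No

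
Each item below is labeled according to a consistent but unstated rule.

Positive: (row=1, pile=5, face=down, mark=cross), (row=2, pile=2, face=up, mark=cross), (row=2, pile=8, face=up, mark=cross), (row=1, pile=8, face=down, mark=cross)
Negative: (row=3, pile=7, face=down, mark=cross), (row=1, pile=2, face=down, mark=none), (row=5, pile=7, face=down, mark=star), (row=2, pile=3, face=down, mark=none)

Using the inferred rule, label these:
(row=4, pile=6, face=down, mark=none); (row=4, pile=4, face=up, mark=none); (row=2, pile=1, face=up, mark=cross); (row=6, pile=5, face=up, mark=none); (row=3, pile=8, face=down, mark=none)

The simplest hypothesis consistent with all the labels is: mark is cross AND row ≤ 2.

Negative, Negative, Positive, Negative, Negative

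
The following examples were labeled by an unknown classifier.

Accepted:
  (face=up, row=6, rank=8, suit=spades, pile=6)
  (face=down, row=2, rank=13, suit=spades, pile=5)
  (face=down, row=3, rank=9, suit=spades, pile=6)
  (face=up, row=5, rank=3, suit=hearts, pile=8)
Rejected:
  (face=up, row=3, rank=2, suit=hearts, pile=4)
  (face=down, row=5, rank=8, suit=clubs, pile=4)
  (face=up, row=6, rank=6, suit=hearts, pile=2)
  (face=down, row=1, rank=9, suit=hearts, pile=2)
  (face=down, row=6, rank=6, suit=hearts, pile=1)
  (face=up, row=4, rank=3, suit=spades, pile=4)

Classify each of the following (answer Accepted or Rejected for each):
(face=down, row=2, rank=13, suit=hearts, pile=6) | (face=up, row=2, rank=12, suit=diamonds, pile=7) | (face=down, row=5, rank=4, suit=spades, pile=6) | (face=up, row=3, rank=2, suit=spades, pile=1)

Accepted, Accepted, Accepted, Rejected

The classifier is using: pile ≥ 5.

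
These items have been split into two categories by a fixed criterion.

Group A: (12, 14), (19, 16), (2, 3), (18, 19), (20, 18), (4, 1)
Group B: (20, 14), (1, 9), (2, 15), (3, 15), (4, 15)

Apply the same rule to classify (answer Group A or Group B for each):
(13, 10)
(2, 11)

One predicate separates the groups cleanly: |first − second| ≤ 3.
(13, 10): |13−10| = 3 — has this property, so Group A.
(2, 11): |2−11| = 9 — doesn't match, so Group B.

Group A, Group B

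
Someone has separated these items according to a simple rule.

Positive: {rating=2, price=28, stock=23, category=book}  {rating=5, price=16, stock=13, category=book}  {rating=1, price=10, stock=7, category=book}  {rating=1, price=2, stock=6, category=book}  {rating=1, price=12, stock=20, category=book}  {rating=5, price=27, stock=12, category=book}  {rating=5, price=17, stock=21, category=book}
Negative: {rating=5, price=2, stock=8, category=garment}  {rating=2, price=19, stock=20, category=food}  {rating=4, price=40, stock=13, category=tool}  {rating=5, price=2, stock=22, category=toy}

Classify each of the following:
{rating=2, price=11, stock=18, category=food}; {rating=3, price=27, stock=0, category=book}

Negative, Positive

Checking candidate rules against both groups, what survives is: category is book.
Negative: {rating=2, price=11, stock=18, category=food}, since category is food. Positive: {rating=3, price=27, stock=0, category=book}, since category is book.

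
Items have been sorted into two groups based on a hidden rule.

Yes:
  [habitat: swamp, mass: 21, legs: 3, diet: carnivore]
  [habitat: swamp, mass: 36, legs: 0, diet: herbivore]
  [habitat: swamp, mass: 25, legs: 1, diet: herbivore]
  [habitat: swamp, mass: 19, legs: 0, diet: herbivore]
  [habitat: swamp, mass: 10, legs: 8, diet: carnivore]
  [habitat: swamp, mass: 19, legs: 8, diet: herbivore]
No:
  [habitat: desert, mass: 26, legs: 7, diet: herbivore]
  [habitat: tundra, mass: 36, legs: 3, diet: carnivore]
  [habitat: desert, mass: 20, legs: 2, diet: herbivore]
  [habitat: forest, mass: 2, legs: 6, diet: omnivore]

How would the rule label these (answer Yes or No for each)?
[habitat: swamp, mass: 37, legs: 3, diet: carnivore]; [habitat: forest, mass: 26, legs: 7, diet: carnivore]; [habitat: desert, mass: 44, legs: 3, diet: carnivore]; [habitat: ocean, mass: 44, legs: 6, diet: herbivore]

Yes, No, No, No

The distinguishing property — habitat is swamp — holds for all the 'Yes' cases and none of the 'No' cases.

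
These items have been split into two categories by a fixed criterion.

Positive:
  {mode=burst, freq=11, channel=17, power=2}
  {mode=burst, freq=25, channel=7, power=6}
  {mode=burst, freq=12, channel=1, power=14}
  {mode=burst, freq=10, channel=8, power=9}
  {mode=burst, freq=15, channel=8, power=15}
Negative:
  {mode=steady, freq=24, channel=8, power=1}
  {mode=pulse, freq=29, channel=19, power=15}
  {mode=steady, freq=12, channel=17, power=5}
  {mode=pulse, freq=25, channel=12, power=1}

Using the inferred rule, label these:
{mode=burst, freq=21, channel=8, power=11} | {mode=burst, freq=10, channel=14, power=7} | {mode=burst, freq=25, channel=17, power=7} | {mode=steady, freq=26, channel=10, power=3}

The simplest hypothesis consistent with all the labels is: mode is burst.

Positive, Positive, Positive, Negative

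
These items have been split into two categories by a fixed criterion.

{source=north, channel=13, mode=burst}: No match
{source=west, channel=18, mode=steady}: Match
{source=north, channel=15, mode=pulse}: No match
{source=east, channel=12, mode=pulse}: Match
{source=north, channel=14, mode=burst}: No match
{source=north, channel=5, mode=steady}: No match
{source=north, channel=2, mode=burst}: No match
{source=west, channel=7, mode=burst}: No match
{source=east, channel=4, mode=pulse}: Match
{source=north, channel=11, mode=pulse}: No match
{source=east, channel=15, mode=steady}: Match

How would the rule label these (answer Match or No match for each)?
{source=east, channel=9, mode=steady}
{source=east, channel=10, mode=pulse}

The simplest hypothesis consistent with all the labels is: source is east OR channel = 18.
Match: {source=east, channel=9, mode=steady}, since source is east, channel = 9. Match: {source=east, channel=10, mode=pulse}, since source is east, channel = 10.

Match, Match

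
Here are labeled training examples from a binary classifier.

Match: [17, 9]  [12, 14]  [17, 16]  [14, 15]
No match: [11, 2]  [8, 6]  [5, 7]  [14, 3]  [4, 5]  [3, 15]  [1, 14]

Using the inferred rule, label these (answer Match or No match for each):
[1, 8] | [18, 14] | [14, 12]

The rule appears to be: sum ≥ 26.
[1, 8]: 1+8 = 9, fails this test → No match.
[18, 14]: 18+14 = 32, meets the rule → Match.
[14, 12]: 14+12 = 26, meets the rule → Match.

No match, Match, Match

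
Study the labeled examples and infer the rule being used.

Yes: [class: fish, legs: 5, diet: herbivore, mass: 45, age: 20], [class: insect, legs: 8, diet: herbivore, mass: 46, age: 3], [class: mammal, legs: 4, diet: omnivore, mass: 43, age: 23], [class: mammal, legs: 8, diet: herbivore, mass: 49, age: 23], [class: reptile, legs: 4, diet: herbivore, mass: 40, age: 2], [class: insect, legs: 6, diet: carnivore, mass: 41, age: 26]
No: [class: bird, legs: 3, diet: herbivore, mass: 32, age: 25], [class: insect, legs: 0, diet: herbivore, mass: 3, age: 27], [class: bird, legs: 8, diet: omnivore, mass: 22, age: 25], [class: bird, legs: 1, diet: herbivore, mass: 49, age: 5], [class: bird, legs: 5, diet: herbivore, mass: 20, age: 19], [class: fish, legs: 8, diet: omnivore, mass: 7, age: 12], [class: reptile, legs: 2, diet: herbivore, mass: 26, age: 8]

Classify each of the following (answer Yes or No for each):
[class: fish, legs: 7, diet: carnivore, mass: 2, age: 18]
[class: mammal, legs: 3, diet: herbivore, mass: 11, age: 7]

Rule: legs ≥ 2 AND mass ≥ 40. This holds for each 'Yes' example and fails for each 'No' one.

No, No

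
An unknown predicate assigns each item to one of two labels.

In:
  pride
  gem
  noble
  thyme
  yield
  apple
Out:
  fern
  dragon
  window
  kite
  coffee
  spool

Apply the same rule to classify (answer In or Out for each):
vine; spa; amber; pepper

One predicate separates the groups cleanly: odd length AND contains 'e'.

Out, Out, In, Out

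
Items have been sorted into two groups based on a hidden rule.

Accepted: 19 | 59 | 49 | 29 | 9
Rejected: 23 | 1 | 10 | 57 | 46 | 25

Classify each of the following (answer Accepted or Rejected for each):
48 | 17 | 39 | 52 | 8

The common property of the 'Accepted' items is: ends in digit 9. No 'Rejected' item has it.
48: Rejected (last digit 8). 17: Rejected (last digit 7). 39: Accepted (last digit 9). 52: Rejected (last digit 2). 8: Rejected (last digit 8).

Rejected, Rejected, Accepted, Rejected, Rejected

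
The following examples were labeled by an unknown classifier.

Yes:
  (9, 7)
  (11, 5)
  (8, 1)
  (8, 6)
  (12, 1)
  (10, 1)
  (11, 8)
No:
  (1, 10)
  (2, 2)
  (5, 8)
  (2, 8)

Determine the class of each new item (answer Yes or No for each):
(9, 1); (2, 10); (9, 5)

The common property of the 'Yes' items is: first > second. No 'No' item has it.
(9, 1): 9 > 1, matches → Yes.
(2, 10): 2 < 10, does not satisfy this → No.
(9, 5): 9 > 5, matches → Yes.

Yes, No, Yes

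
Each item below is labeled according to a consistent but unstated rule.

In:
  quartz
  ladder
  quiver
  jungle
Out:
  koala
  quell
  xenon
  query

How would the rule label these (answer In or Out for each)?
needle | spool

The simplest hypothesis consistent with all the labels is: even length.
needle → length 6 → In.
spool → length 5 → Out.

In, Out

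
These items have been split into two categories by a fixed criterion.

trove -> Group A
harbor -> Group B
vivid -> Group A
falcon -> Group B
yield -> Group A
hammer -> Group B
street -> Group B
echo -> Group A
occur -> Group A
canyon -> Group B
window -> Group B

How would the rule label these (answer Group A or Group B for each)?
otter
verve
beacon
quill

Group A, Group A, Group B, Group A

Rule: length ≤ 5. This holds for each 'Group A' example and fails for each 'Group B' one.
otter: Group A (length 5). verve: Group A (length 5). beacon: Group B (length 6). quill: Group A (length 5).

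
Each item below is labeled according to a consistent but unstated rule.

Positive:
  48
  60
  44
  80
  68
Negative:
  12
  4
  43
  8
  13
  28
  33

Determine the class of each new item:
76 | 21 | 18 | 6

Rule: at least 44. This holds for each 'Positive' example and fails for each 'Negative' one.

Positive, Negative, Negative, Negative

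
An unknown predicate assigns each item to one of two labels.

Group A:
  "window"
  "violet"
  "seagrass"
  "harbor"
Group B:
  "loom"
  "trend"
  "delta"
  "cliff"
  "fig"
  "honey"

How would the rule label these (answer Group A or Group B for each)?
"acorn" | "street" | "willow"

Group B, Group A, Group A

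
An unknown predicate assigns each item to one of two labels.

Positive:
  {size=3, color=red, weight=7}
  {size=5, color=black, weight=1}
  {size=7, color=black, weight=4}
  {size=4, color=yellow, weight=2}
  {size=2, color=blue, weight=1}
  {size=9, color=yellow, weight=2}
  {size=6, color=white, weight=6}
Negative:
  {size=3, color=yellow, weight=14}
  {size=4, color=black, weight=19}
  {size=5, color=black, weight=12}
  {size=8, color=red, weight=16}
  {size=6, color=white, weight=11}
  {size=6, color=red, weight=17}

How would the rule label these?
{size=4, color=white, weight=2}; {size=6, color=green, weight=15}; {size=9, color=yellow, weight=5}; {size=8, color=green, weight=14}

Positive, Negative, Positive, Negative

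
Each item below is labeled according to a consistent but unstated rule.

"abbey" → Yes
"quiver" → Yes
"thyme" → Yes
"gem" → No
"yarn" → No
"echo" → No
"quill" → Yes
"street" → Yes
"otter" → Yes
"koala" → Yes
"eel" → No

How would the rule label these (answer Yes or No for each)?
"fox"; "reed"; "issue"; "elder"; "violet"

The common property of the 'Yes' items is: length ≥ 5. No 'No' item has it.
"fox": length 3, doesn't qualify → No. "reed": length 4, doesn't qualify → No. "issue": length 5, fits → Yes. "elder": length 5, fits → Yes. "violet": length 6, fits → Yes.

No, No, Yes, Yes, Yes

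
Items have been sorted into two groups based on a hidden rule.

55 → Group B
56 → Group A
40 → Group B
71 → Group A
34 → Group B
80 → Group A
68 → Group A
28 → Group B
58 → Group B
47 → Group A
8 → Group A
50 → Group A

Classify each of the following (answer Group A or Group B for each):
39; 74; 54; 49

Group B, Group A, Group B, Group B

The rule appears to be: ≡ 2 (mod 3).
39: 39 mod 3 = 0, fails this test → Group B. 74: 74 mod 3 = 2, qualifies → Group A. 54: 54 mod 3 = 0, fails this test → Group B. 49: 49 mod 3 = 1, fails this test → Group B.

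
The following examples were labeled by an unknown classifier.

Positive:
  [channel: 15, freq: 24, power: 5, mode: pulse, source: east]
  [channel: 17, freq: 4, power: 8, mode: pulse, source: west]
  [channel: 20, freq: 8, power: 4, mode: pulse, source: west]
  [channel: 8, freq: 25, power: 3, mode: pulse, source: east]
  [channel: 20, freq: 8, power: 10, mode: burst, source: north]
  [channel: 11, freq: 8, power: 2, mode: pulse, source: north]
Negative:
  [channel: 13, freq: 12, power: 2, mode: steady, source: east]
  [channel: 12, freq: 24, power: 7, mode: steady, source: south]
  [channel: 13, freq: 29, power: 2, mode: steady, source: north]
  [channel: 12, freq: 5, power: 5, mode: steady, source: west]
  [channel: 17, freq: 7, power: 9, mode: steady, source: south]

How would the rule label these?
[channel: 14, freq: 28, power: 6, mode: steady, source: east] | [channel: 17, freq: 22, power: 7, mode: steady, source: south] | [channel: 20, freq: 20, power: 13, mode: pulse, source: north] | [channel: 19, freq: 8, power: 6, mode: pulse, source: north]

The classifier is using: mode is not steady.
[channel: 14, freq: 28, power: 6, mode: steady, source: east]: mode is steady — doesn't qualify, so Negative. [channel: 17, freq: 22, power: 7, mode: steady, source: south]: mode is steady — doesn't qualify, so Negative. [channel: 20, freq: 20, power: 13, mode: pulse, source: north]: mode is pulse — meets the rule, so Positive. [channel: 19, freq: 8, power: 6, mode: pulse, source: north]: mode is pulse — meets the rule, so Positive.

Negative, Negative, Positive, Positive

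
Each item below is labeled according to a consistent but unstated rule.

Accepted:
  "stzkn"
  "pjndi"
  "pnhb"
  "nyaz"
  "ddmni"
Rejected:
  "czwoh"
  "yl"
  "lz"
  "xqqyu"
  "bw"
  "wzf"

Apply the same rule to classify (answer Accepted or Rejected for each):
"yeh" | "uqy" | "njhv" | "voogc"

Rejected, Rejected, Accepted, Rejected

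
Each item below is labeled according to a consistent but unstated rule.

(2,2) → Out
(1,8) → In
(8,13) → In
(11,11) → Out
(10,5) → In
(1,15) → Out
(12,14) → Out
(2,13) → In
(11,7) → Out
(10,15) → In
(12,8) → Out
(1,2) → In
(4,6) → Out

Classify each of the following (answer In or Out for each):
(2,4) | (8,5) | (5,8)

Rule: sum is odd. This holds for each 'In' example and fails for each 'Out' one.
Out: (2,4), since 2+4 = 6.
In: (8,5), since 8+5 = 13.
In: (5,8), since 5+8 = 13.

Out, In, In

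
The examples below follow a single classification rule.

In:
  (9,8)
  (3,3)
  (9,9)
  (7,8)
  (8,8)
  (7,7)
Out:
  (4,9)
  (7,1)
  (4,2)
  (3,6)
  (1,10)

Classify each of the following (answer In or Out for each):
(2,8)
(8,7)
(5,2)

The classifier is using: |first − second| ≤ 1.
(2,8): |2−8| = 6, doesn't qualify → Out. (8,7): |8−7| = 1, passes → In. (5,2): |5−2| = 3, doesn't qualify → Out.

Out, In, Out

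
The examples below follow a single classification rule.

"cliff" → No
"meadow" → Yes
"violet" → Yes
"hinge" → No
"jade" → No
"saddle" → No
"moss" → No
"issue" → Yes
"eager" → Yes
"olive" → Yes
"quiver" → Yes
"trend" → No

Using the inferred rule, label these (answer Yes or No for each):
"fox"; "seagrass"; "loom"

The pattern is that an item is 'Yes' exactly when: has ≥ 3 vowels.
"fox" → 1 vowel → No.
"seagrass" → 3 vowels → Yes.
"loom" → 2 vowels → No.

No, Yes, No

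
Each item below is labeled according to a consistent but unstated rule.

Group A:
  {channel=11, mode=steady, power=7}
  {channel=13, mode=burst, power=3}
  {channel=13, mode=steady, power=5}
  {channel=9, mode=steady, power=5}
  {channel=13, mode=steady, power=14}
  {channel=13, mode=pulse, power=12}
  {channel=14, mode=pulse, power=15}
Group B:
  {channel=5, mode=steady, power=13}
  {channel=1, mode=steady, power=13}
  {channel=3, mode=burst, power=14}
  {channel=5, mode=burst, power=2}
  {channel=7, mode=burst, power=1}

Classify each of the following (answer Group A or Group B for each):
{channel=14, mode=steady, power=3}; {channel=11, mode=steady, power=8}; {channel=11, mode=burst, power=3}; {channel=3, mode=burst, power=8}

Group A, Group A, Group A, Group B

The distinguishing property — channel ≥ 9 — holds for all the 'Group A' cases and none of the 'Group B' cases.
{channel=14, mode=steady, power=3} → channel = 14 → Group A.
{channel=11, mode=steady, power=8} → channel = 11 → Group A.
{channel=11, mode=burst, power=3} → channel = 11 → Group A.
{channel=3, mode=burst, power=8} → channel = 3 → Group B.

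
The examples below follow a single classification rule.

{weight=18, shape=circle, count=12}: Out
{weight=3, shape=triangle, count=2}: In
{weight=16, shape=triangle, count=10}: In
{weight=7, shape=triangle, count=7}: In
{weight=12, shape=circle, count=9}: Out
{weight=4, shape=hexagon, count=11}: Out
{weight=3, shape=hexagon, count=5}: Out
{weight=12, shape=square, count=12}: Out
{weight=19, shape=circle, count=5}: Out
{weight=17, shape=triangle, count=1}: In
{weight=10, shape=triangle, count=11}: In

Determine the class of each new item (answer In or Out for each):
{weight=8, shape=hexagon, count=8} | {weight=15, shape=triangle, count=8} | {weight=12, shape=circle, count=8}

Out, In, Out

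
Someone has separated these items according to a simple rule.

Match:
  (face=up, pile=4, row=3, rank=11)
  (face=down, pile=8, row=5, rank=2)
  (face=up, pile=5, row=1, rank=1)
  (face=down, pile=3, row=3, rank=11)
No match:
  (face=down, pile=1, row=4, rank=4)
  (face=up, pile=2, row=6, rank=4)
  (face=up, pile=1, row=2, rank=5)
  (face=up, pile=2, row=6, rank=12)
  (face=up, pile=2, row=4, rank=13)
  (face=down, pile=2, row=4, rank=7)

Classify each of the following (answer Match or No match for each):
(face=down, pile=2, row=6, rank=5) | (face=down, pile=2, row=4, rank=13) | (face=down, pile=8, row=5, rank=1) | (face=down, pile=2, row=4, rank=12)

No match, No match, Match, No match

The classifier is using: pile ≥ 3.
(face=down, pile=2, row=6, rank=5): pile = 2, fails this test → No match.
(face=down, pile=2, row=4, rank=13): pile = 2, fails this test → No match.
(face=down, pile=8, row=5, rank=1): pile = 8, satisfies this → Match.
(face=down, pile=2, row=4, rank=12): pile = 2, fails this test → No match.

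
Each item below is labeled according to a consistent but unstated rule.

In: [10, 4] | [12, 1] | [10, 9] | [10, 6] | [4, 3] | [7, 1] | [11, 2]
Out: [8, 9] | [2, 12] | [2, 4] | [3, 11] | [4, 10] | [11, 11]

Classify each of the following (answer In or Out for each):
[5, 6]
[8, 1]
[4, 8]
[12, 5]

All 'In' examples share one property — first > second — and every 'Out' example lacks it.
[5, 6]: 5 < 6 — does not satisfy this, so Out. [8, 1]: 8 > 1 — checks out, so In. [4, 8]: 4 < 8 — does not satisfy this, so Out. [12, 5]: 12 > 5 — checks out, so In.

Out, In, Out, In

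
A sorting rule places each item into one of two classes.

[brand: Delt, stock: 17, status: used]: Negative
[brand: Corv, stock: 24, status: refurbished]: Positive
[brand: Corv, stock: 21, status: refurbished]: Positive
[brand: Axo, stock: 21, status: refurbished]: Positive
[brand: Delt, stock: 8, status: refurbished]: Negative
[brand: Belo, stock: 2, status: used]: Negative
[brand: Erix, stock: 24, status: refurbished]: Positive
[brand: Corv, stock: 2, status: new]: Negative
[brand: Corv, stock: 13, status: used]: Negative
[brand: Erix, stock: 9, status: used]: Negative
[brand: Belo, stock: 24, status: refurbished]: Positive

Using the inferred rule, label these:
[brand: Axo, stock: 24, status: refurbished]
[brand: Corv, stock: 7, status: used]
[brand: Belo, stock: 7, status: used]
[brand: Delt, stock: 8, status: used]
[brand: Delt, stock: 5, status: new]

A rule that fits every label: stock ≥ 21 — true of each 'Positive' example, false of each 'Negative' one.
[brand: Axo, stock: 24, status: refurbished]: Positive (stock = 24).
[brand: Corv, stock: 7, status: used]: Negative (stock = 7).
[brand: Belo, stock: 7, status: used]: Negative (stock = 7).
[brand: Delt, stock: 8, status: used]: Negative (stock = 8).
[brand: Delt, stock: 5, status: new]: Negative (stock = 5).

Positive, Negative, Negative, Negative, Negative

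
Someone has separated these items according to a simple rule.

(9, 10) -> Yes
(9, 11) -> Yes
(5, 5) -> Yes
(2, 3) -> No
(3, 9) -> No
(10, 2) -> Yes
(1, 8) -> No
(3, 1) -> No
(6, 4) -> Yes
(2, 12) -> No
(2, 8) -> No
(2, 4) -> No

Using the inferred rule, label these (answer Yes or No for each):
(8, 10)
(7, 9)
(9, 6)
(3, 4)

Yes, Yes, Yes, No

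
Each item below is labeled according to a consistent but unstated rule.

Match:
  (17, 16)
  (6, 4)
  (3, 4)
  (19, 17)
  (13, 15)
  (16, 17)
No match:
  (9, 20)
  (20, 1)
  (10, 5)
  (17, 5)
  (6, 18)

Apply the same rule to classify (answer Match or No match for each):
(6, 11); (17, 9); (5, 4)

No match, No match, Match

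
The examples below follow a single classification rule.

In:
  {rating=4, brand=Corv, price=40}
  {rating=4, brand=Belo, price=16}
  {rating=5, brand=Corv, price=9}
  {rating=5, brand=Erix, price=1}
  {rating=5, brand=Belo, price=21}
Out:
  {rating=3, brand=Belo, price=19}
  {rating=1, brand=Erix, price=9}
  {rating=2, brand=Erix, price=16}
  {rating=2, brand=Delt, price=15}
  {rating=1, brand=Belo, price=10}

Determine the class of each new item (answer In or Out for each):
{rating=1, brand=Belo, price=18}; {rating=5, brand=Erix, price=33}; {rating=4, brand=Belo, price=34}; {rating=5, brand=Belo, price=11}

The simplest hypothesis consistent with all the labels is: rating ≥ 4.
{rating=1, brand=Belo, price=18} → rating = 1 → Out. {rating=5, brand=Erix, price=33} → rating = 5 → In. {rating=4, brand=Belo, price=34} → rating = 4 → In. {rating=5, brand=Belo, price=11} → rating = 5 → In.

Out, In, In, In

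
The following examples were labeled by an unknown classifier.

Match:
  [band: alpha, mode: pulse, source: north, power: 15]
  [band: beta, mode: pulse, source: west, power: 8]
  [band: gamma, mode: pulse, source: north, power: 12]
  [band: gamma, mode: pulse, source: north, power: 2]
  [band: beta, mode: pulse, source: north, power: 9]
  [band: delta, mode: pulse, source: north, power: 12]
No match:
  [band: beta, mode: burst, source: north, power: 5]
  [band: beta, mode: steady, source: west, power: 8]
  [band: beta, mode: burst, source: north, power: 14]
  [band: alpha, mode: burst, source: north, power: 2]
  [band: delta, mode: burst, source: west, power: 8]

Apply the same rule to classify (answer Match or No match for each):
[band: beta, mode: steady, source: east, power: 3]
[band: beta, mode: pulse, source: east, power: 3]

No match, Match

The simplest hypothesis consistent with all the labels is: mode is pulse.
[band: beta, mode: steady, source: east, power: 3] — mode is steady, hence No match. [band: beta, mode: pulse, source: east, power: 3] — mode is pulse, hence Match.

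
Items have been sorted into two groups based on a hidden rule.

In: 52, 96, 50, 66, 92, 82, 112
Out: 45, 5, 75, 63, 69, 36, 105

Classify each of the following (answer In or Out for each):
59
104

Out, In

The classifier is using: even AND at least 45.
59: Out (59 is odd, 59 ≥ 45). 104: In (104 is even, 104 ≥ 45).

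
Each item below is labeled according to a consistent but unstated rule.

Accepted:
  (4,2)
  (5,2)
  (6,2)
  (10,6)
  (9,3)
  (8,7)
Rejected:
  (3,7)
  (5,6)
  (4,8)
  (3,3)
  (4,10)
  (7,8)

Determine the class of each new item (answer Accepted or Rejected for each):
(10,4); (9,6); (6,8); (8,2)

The pattern is that an item is 'Accepted' exactly when: first > second.

Accepted, Accepted, Rejected, Accepted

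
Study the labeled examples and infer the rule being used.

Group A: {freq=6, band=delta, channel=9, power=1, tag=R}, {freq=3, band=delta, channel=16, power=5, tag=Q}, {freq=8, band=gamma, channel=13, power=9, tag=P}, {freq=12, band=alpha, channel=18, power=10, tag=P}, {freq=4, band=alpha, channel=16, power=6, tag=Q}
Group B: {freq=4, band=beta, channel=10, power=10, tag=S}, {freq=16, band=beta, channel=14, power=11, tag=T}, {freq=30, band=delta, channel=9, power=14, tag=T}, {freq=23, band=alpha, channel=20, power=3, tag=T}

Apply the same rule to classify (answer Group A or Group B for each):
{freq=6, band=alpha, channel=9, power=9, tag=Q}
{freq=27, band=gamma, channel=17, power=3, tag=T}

Group A, Group B

The pattern is that an item is 'Group A' exactly when: freq ≤ 12 AND channel ≠ 10.
Group A: {freq=6, band=alpha, channel=9, power=9, tag=Q}, since freq = 6, channel = 9.
Group B: {freq=27, band=gamma, channel=17, power=3, tag=T}, since freq = 27, channel = 17.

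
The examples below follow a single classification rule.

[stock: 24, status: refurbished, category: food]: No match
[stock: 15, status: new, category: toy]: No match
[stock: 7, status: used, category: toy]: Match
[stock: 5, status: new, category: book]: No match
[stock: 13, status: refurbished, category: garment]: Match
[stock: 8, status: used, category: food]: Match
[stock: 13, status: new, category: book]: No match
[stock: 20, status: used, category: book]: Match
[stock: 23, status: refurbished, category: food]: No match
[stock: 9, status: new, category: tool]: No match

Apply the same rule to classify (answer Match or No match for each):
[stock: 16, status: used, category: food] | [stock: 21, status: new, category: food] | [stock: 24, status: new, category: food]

'Match' ⟺ status is used OR category is garment.
[stock: 16, status: used, category: food]: Match (status is used, category is food).
[stock: 21, status: new, category: food]: No match (status is new, category is food).
[stock: 24, status: new, category: food]: No match (status is new, category is food).

Match, No match, No match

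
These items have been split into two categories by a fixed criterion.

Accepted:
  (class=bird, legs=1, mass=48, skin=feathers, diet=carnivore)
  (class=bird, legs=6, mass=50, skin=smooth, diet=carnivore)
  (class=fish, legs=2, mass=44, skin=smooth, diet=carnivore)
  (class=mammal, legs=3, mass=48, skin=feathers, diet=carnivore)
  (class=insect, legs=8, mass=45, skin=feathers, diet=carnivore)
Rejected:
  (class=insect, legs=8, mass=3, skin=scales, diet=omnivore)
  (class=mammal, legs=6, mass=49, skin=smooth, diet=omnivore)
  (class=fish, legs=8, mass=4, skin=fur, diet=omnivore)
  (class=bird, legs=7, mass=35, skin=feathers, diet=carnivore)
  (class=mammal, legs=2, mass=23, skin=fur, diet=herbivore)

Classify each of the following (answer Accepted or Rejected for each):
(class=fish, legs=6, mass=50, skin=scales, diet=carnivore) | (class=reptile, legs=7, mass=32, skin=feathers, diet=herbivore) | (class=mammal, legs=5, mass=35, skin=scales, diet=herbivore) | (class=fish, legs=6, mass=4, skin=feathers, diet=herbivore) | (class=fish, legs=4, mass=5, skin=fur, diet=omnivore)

The simplest hypothesis consistent with all the labels is: diet is carnivore AND mass ≥ 44.
(class=fish, legs=6, mass=50, skin=scales, diet=carnivore) → diet is carnivore, mass = 50 → Accepted.
(class=reptile, legs=7, mass=32, skin=feathers, diet=herbivore) → diet is herbivore, mass = 32 → Rejected.
(class=mammal, legs=5, mass=35, skin=scales, diet=herbivore) → diet is herbivore, mass = 35 → Rejected.
(class=fish, legs=6, mass=4, skin=feathers, diet=herbivore) → diet is herbivore, mass = 4 → Rejected.
(class=fish, legs=4, mass=5, skin=fur, diet=omnivore) → diet is omnivore, mass = 5 → Rejected.

Accepted, Rejected, Rejected, Rejected, Rejected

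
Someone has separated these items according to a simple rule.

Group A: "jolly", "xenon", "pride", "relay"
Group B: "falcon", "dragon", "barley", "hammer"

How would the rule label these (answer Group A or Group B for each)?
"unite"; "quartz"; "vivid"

Group A, Group B, Group A

The simplest hypothesis consistent with all the labels is: odd length.
"unite": length 5 — fits, so Group A.
"quartz": length 6 — fails the rule, so Group B.
"vivid": length 5 — fits, so Group A.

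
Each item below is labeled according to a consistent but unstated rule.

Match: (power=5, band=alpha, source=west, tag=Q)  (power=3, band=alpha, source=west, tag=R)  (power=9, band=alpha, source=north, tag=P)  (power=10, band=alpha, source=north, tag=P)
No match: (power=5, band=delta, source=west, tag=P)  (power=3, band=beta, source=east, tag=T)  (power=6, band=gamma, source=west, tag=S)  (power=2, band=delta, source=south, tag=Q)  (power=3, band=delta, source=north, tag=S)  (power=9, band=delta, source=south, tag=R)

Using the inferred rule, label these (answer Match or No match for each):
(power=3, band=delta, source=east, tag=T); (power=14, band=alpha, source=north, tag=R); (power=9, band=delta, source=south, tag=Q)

No match, Match, No match

Checking candidate rules against both groups, what survives is: band is alpha.
(power=3, band=delta, source=east, tag=T): No match (band is delta). (power=14, band=alpha, source=north, tag=R): Match (band is alpha). (power=9, band=delta, source=south, tag=Q): No match (band is delta).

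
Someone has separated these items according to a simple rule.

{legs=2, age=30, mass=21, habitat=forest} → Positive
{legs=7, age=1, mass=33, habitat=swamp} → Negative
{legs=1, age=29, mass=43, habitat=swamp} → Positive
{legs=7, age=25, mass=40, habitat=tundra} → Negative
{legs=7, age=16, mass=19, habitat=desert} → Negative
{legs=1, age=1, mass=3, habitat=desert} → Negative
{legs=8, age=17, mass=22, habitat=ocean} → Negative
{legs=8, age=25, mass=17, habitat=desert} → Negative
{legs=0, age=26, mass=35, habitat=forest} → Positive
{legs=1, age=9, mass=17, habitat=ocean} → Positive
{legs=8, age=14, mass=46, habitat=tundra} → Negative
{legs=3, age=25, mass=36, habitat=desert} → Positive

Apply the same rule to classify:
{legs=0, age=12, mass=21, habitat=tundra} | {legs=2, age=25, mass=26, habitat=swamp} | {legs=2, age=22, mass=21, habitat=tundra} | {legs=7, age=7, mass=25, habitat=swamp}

All 'Positive' examples share one property — age ≥ 9 AND legs ≤ 3 — and every 'Negative' example lacks it.

Positive, Positive, Positive, Negative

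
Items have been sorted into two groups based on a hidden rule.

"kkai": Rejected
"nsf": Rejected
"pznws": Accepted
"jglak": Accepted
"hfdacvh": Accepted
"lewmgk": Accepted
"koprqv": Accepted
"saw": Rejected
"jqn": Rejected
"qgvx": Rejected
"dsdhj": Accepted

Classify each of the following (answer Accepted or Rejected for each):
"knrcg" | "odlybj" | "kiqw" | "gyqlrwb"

The distinguishing property — length ≥ 5 — holds for all the 'Accepted' cases and none of the 'Rejected' cases.
"knrcg" — length 5, hence Accepted.
"odlybj" — length 6, hence Accepted.
"kiqw" — length 4, hence Rejected.
"gyqlrwb" — length 7, hence Accepted.

Accepted, Accepted, Rejected, Accepted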